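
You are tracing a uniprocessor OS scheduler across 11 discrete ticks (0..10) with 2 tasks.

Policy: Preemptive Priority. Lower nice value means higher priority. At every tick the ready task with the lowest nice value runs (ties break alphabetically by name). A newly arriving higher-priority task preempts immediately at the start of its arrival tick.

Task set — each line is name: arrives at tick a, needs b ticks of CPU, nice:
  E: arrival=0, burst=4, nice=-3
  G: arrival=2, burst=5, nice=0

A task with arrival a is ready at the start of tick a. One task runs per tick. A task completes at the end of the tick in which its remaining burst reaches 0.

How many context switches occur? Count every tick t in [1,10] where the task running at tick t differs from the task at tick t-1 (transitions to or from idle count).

context switches = 2

t=0: ready={E} → run E
t=1: ready={E} → run E
t=2: ready={E,G} → run E
t=3: ready={E,G} → run E
t=4: ready={G} → run G
t=5: ready={G} → run G
t=6: ready={G} → run G
t=7: ready={G} → run G
t=8: ready={G} → run G
t=9: (idle)
t=10: (idle)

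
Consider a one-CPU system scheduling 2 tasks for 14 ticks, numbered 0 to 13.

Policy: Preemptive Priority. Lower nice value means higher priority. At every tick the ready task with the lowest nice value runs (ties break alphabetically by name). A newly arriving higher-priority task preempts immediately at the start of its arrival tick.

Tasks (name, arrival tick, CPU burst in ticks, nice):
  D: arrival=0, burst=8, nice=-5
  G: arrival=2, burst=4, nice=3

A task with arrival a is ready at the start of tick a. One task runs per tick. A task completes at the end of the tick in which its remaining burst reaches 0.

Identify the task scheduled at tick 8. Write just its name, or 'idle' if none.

t=0: ready={D} → run D
t=1: ready={D} → run D
t=2: ready={D,G} → run D
t=3: ready={D,G} → run D
t=4: ready={D,G} → run D
t=5: ready={D,G} → run D
t=6: ready={D,G} → run D
t=7: ready={D,G} → run D
t=8: ready={G} → run G
t=9: ready={G} → run G
t=10: ready={G} → run G
t=11: ready={G} → run G
t=12: (idle)
t=13: (idle)

running at tick 8 = G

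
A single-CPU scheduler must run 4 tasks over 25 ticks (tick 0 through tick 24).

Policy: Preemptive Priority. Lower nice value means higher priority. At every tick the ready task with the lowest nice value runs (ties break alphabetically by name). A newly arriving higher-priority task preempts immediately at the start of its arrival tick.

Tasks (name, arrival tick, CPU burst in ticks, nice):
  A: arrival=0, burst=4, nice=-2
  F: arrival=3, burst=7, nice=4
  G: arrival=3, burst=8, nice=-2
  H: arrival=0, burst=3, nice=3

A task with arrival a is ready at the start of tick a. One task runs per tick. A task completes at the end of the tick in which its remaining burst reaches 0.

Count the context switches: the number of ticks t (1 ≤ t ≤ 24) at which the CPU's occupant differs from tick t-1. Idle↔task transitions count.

context switches = 4

t=0: ready={A,H} → run A
t=1: ready={A,H} → run A
t=2: ready={A,H} → run A
t=3: ready={A,F,G,H} → run A
t=4: ready={F,G,H} → run G
t=5: ready={F,G,H} → run G
t=6: ready={F,G,H} → run G
t=7: ready={F,G,H} → run G
t=8: ready={F,G,H} → run G
t=9: ready={F,G,H} → run G
t=10: ready={F,G,H} → run G
t=11: ready={F,G,H} → run G
t=12: ready={F,H} → run H
t=13: ready={F,H} → run H
t=14: ready={F,H} → run H
t=15: ready={F} → run F
t=16: ready={F} → run F
t=17: ready={F} → run F
t=18: ready={F} → run F
t=19: ready={F} → run F
t=20: ready={F} → run F
t=21: ready={F} → run F
t=22: (idle)
t=23: (idle)
t=24: (idle)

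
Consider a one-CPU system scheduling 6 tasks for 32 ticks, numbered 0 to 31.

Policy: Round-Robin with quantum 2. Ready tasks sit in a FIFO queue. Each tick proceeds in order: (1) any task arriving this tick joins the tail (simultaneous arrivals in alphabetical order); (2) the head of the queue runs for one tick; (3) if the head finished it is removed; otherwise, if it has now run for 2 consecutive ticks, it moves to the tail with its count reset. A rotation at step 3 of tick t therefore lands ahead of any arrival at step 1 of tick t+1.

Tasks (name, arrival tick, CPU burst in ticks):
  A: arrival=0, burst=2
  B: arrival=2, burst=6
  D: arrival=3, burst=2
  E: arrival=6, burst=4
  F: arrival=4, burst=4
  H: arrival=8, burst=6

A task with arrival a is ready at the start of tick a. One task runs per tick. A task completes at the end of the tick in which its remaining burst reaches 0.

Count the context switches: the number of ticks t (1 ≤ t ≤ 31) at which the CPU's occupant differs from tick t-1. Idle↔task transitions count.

t=0: queue=[A] q_used=0 → run A
t=1: queue=[A] q_used=1 → run A
t=2: queue=[B] q_used=0 → run B
t=3: queue=[B,D] q_used=1 → run B
t=4: queue=[D,B,F] q_used=0 → run D
t=5: queue=[D,B,F] q_used=1 → run D
t=6: queue=[B,F,E] q_used=0 → run B
t=7: queue=[B,F,E] q_used=1 → run B
t=8: queue=[F,E,B,H] q_used=0 → run F
t=9: queue=[F,E,B,H] q_used=1 → run F
t=10: queue=[E,B,H,F] q_used=0 → run E
t=11: queue=[E,B,H,F] q_used=1 → run E
t=12: queue=[B,H,F,E] q_used=0 → run B
t=13: queue=[B,H,F,E] q_used=1 → run B
t=14: queue=[H,F,E] q_used=0 → run H
t=15: queue=[H,F,E] q_used=1 → run H
t=16: queue=[F,E,H] q_used=0 → run F
t=17: queue=[F,E,H] q_used=1 → run F
t=18: queue=[E,H] q_used=0 → run E
t=19: queue=[E,H] q_used=1 → run E
t=20: queue=[H] q_used=0 → run H
t=21: queue=[H] q_used=1 → run H
t=22: queue=[H] q_used=0 → run H
t=23: queue=[H] q_used=1 → run H
t=24: (idle)
t=25: (idle)
t=26: (idle)
t=27: (idle)
t=28: (idle)
t=29: (idle)
t=30: (idle)
t=31: (idle)

context switches = 11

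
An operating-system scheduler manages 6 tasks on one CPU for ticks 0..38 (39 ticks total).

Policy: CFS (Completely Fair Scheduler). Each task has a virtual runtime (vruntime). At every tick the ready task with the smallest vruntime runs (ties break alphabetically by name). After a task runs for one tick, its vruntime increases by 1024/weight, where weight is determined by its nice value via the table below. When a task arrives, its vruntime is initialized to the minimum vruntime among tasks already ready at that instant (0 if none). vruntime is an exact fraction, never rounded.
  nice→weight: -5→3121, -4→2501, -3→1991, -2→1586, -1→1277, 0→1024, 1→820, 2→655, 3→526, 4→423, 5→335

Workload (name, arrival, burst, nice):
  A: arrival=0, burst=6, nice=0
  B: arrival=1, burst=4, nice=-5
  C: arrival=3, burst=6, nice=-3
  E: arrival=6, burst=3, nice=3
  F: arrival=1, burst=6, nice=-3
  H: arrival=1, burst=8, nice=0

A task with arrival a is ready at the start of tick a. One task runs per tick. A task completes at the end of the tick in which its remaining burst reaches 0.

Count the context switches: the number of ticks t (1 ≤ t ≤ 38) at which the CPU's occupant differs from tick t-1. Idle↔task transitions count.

t=0: vr[A=0] → run A
t=1: vr[A=1 B=1 F=1 H=1] → run A
t=2: vr[A=2 B=1 F=1 H=1] → run B
t=3: vr[A=2 B=4145/3121 C=1 F=1 H=1] → run C
t=4: vr[A=2 B=4145/3121 C=3015/1991 F=1 H=1] → run F
t=5: vr[A=2 B=4145/3121 C=3015/1991 F=3015/1991 H=1] → run H
t=6: vr[A=2 B=4145/3121 C=3015/1991 E=4145/3121 F=3015/1991 H=2] → run B
t=7: vr[A=2 B=5169/3121 C=3015/1991 E=4145/3121 F=3015/1991 H=2] → run E
t=8: vr[A=2 B=5169/3121 C=3015/1991 E=2688087/820823 F=3015/1991 H=2] → run C
t=9: vr[A=2 B=5169/3121 C=4039/1991 E=2688087/820823 F=3015/1991 H=2] → run F
t=10: vr[A=2 B=5169/3121 C=4039/1991 E=2688087/820823 F=4039/1991 H=2] → run B
t=11: vr[A=2 B=6193/3121 C=4039/1991 E=2688087/820823 F=4039/1991 H=2] → run B
t=12: vr[A=2 C=4039/1991 E=2688087/820823 F=4039/1991 H=2] → run A
t=13: vr[A=3 C=4039/1991 E=2688087/820823 F=4039/1991 H=2] → run H
t=14: vr[A=3 C=4039/1991 E=2688087/820823 F=4039/1991 H=3] → run C
t=15: vr[A=3 C=5063/1991 E=2688087/820823 F=4039/1991 H=3] → run F
t=16: vr[A=3 C=5063/1991 E=2688087/820823 F=5063/1991 H=3] → run C
t=17: vr[A=3 C=6087/1991 E=2688087/820823 F=5063/1991 H=3] → run F
t=18: vr[A=3 C=6087/1991 E=2688087/820823 F=6087/1991 H=3] → run A
t=19: vr[A=4 C=6087/1991 E=2688087/820823 F=6087/1991 H=3] → run H
t=20: vr[A=4 C=6087/1991 E=2688087/820823 F=6087/1991 H=4] → run C
t=21: vr[A=4 C=7111/1991 E=2688087/820823 F=6087/1991 H=4] → run F
t=22: vr[A=4 C=7111/1991 E=2688087/820823 F=7111/1991 H=4] → run E
t=23: vr[A=4 C=7111/1991 E=4286039/820823 F=7111/1991 H=4] → run C
t=24: vr[A=4 E=4286039/820823 F=7111/1991 H=4] → run F
t=25: vr[A=4 E=4286039/820823 H=4] → run A
t=26: vr[A=5 E=4286039/820823 H=4] → run H
t=27: vr[A=5 E=4286039/820823 H=5] → run A
t=28: vr[E=4286039/820823 H=5] → run H
t=29: vr[E=4286039/820823 H=6] → run E
t=30: vr[H=6] → run H
t=31: vr[H=7] → run H
t=32: vr[H=8] → run H
t=33: (idle)
t=34: (idle)
t=35: (idle)
t=36: (idle)
t=37: (idle)
t=38: (idle)

context switches = 29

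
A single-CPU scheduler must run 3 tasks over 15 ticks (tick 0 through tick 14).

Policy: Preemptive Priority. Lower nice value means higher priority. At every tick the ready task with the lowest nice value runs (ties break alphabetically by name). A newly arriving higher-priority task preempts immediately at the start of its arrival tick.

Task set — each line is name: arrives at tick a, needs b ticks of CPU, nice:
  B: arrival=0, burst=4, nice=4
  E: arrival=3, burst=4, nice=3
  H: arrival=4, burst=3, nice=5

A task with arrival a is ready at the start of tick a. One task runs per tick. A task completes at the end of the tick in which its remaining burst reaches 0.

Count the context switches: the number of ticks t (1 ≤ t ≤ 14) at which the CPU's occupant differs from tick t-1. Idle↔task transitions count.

t=0: ready={B} → run B
t=1: ready={B} → run B
t=2: ready={B} → run B
t=3: ready={B,E} → run E
t=4: ready={B,E,H} → run E
t=5: ready={B,E,H} → run E
t=6: ready={B,E,H} → run E
t=7: ready={B,H} → run B
t=8: ready={H} → run H
t=9: ready={H} → run H
t=10: ready={H} → run H
t=11: (idle)
t=12: (idle)
t=13: (idle)
t=14: (idle)

context switches = 4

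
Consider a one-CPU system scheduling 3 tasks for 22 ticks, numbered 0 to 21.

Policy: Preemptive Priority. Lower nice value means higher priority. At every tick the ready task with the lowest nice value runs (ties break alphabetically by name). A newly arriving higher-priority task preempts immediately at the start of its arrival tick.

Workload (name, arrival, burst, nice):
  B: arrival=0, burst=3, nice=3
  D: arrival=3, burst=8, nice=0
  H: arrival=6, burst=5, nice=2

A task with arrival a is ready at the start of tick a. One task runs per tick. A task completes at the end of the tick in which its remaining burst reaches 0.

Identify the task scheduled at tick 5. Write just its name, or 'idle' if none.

t=0: ready={B} → run B
t=1: ready={B} → run B
t=2: ready={B} → run B
t=3: ready={D} → run D
t=4: ready={D} → run D
t=5: ready={D} → run D
t=6: ready={D,H} → run D
t=7: ready={D,H} → run D
t=8: ready={D,H} → run D
t=9: ready={D,H} → run D
t=10: ready={D,H} → run D
t=11: ready={H} → run H
t=12: ready={H} → run H
t=13: ready={H} → run H
t=14: ready={H} → run H
t=15: ready={H} → run H
t=16: (idle)
t=17: (idle)
t=18: (idle)
t=19: (idle)
t=20: (idle)
t=21: (idle)

running at tick 5 = D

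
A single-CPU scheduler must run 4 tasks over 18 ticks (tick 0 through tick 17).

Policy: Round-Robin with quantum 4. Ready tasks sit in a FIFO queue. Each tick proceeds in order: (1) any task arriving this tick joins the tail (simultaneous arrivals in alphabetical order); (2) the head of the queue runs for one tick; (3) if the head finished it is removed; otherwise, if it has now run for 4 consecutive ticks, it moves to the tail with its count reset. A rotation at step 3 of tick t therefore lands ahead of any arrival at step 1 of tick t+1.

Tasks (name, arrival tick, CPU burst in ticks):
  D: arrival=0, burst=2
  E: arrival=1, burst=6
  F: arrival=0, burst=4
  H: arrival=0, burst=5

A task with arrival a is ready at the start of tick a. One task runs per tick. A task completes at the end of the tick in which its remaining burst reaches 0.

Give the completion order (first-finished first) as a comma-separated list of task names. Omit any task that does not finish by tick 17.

t=0: queue=[D,F,H] q_used=0 → run D
t=1: queue=[D,F,H,E] q_used=1 → run D
t=2: queue=[F,H,E] q_used=0 → run F
t=3: queue=[F,H,E] q_used=1 → run F
t=4: queue=[F,H,E] q_used=2 → run F
t=5: queue=[F,H,E] q_used=3 → run F
t=6: queue=[H,E] q_used=0 → run H
t=7: queue=[H,E] q_used=1 → run H
t=8: queue=[H,E] q_used=2 → run H
t=9: queue=[H,E] q_used=3 → run H
t=10: queue=[E,H] q_used=0 → run E
t=11: queue=[E,H] q_used=1 → run E
t=12: queue=[E,H] q_used=2 → run E
t=13: queue=[E,H] q_used=3 → run E
t=14: queue=[H,E] q_used=0 → run H
t=15: queue=[E] q_used=0 → run E
t=16: queue=[E] q_used=1 → run E
t=17: (idle)

completion order = D, F, H, E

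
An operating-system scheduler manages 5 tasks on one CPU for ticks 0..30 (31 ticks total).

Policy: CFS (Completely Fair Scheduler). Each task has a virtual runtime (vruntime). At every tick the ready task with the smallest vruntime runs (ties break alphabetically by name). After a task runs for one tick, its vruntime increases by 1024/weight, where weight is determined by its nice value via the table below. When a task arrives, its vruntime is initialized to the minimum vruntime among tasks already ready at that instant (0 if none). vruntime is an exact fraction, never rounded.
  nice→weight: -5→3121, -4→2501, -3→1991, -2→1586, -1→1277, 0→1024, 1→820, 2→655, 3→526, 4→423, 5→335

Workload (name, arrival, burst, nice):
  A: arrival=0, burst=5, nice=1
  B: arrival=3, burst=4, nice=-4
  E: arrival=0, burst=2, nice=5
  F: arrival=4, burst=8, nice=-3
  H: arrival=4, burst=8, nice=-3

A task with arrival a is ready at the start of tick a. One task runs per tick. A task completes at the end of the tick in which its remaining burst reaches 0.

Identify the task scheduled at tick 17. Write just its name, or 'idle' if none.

running at tick 17 = H

t=0: vr[A=0 E=0] → run A
t=1: vr[A=256/205 E=0] → run E
t=2: vr[A=256/205 E=1024/335] → run A
t=3: vr[A=512/205 B=512/205 E=1024/335] → run A
t=4: vr[A=768/205 B=512/205 E=1024/335 F=512/205 H=512/205] → run B
t=5: vr[A=768/205 B=36352/12505 E=1024/335 F=512/205 H=512/205] → run F
t=6: vr[A=768/205 B=36352/12505 E=1024/335 F=1229312/408155 H=512/205] → run H
t=7: vr[A=768/205 B=36352/12505 E=1024/335 F=1229312/408155 H=1229312/408155] → run B
t=8: vr[A=768/205 B=41472/12505 E=1024/335 F=1229312/408155 H=1229312/408155] → run F
t=9: vr[A=768/205 B=41472/12505 E=1024/335 F=1439232/408155 H=1229312/408155] → run H
t=10: vr[A=768/205 B=41472/12505 E=1024/335 F=1439232/408155 H=1439232/408155] → run E
t=11: vr[A=768/205 B=41472/12505 F=1439232/408155 H=1439232/408155] → run B
t=12: vr[A=768/205 B=46592/12505 F=1439232/408155 H=1439232/408155] → run F
t=13: vr[A=768/205 B=46592/12505 F=1649152/408155 H=1439232/408155] → run H
t=14: vr[A=768/205 B=46592/12505 F=1649152/408155 H=1649152/408155] → run B
t=15: vr[A=768/205 F=1649152/408155 H=1649152/408155] → run A
t=16: vr[A=1024/205 F=1649152/408155 H=1649152/408155] → run F
t=17: vr[A=1024/205 F=1859072/408155 H=1649152/408155] → run H
t=18: vr[A=1024/205 F=1859072/408155 H=1859072/408155] → run F
t=19: vr[A=1024/205 F=2068992/408155 H=1859072/408155] → run H
t=20: vr[A=1024/205 F=2068992/408155 H=2068992/408155] → run A
t=21: vr[F=2068992/408155 H=2068992/408155] → run F
t=22: vr[F=2278912/408155 H=2068992/408155] → run H
t=23: vr[F=2278912/408155 H=2278912/408155] → run F
t=24: vr[F=2488832/408155 H=2278912/408155] → run H
t=25: vr[F=2488832/408155 H=2488832/408155] → run F
t=26: vr[H=2488832/408155] → run H
t=27: (idle)
t=28: (idle)
t=29: (idle)
t=30: (idle)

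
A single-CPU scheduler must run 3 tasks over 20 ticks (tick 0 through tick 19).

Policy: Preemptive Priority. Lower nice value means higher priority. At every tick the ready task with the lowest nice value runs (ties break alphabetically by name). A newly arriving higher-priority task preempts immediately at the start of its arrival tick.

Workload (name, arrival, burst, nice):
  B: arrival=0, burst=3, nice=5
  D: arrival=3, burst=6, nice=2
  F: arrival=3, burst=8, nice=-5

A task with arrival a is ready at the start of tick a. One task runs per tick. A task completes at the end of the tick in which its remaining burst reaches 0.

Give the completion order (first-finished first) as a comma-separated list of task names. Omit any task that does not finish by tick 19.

t=0: ready={B} → run B
t=1: ready={B} → run B
t=2: ready={B} → run B
t=3: ready={D,F} → run F
t=4: ready={D,F} → run F
t=5: ready={D,F} → run F
t=6: ready={D,F} → run F
t=7: ready={D,F} → run F
t=8: ready={D,F} → run F
t=9: ready={D,F} → run F
t=10: ready={D,F} → run F
t=11: ready={D} → run D
t=12: ready={D} → run D
t=13: ready={D} → run D
t=14: ready={D} → run D
t=15: ready={D} → run D
t=16: ready={D} → run D
t=17: (idle)
t=18: (idle)
t=19: (idle)

completion order = B, F, D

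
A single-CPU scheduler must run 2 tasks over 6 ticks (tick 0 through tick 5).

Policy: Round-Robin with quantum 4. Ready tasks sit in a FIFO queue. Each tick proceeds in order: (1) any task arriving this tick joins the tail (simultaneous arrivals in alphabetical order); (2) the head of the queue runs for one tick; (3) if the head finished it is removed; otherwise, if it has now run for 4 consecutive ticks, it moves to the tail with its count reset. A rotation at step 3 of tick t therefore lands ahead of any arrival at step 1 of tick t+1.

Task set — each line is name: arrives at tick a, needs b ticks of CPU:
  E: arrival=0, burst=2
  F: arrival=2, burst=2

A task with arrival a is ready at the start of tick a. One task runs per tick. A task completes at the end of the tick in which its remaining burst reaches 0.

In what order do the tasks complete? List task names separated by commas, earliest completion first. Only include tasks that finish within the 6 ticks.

completion order = E, F

t=0: queue=[E] q_used=0 → run E
t=1: queue=[E] q_used=1 → run E
t=2: queue=[F] q_used=0 → run F
t=3: queue=[F] q_used=1 → run F
t=4: (idle)
t=5: (idle)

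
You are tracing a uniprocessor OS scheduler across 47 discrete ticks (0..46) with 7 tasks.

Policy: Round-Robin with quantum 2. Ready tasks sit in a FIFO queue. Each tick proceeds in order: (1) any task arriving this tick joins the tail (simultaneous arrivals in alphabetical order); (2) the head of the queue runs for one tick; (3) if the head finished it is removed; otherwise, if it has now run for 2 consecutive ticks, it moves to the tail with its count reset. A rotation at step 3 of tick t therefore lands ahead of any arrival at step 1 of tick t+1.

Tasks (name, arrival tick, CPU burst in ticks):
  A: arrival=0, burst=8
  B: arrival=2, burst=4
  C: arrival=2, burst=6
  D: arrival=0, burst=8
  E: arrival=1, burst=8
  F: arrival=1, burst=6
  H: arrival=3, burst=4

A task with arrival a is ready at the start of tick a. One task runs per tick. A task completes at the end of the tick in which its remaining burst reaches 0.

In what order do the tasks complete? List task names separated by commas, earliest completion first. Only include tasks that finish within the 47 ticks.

completion order = B, H, F, A, C, D, E

t=0: queue=[A,D] q_used=0 → run A
t=1: queue=[A,D,E,F] q_used=1 → run A
t=2: queue=[D,E,F,A,B,C] q_used=0 → run D
t=3: queue=[D,E,F,A,B,C,H] q_used=1 → run D
t=4: queue=[E,F,A,B,C,H,D] q_used=0 → run E
t=5: queue=[E,F,A,B,C,H,D] q_used=1 → run E
t=6: queue=[F,A,B,C,H,D,E] q_used=0 → run F
t=7: queue=[F,A,B,C,H,D,E] q_used=1 → run F
t=8: queue=[A,B,C,H,D,E,F] q_used=0 → run A
t=9: queue=[A,B,C,H,D,E,F] q_used=1 → run A
t=10: queue=[B,C,H,D,E,F,A] q_used=0 → run B
t=11: queue=[B,C,H,D,E,F,A] q_used=1 → run B
t=12: queue=[C,H,D,E,F,A,B] q_used=0 → run C
t=13: queue=[C,H,D,E,F,A,B] q_used=1 → run C
t=14: queue=[H,D,E,F,A,B,C] q_used=0 → run H
t=15: queue=[H,D,E,F,A,B,C] q_used=1 → run H
t=16: queue=[D,E,F,A,B,C,H] q_used=0 → run D
t=17: queue=[D,E,F,A,B,C,H] q_used=1 → run D
t=18: queue=[E,F,A,B,C,H,D] q_used=0 → run E
t=19: queue=[E,F,A,B,C,H,D] q_used=1 → run E
t=20: queue=[F,A,B,C,H,D,E] q_used=0 → run F
t=21: queue=[F,A,B,C,H,D,E] q_used=1 → run F
t=22: queue=[A,B,C,H,D,E,F] q_used=0 → run A
t=23: queue=[A,B,C,H,D,E,F] q_used=1 → run A
t=24: queue=[B,C,H,D,E,F,A] q_used=0 → run B
t=25: queue=[B,C,H,D,E,F,A] q_used=1 → run B
t=26: queue=[C,H,D,E,F,A] q_used=0 → run C
t=27: queue=[C,H,D,E,F,A] q_used=1 → run C
t=28: queue=[H,D,E,F,A,C] q_used=0 → run H
t=29: queue=[H,D,E,F,A,C] q_used=1 → run H
t=30: queue=[D,E,F,A,C] q_used=0 → run D
t=31: queue=[D,E,F,A,C] q_used=1 → run D
t=32: queue=[E,F,A,C,D] q_used=0 → run E
t=33: queue=[E,F,A,C,D] q_used=1 → run E
t=34: queue=[F,A,C,D,E] q_used=0 → run F
t=35: queue=[F,A,C,D,E] q_used=1 → run F
t=36: queue=[A,C,D,E] q_used=0 → run A
t=37: queue=[A,C,D,E] q_used=1 → run A
t=38: queue=[C,D,E] q_used=0 → run C
t=39: queue=[C,D,E] q_used=1 → run C
t=40: queue=[D,E] q_used=0 → run D
t=41: queue=[D,E] q_used=1 → run D
t=42: queue=[E] q_used=0 → run E
t=43: queue=[E] q_used=1 → run E
t=44: (idle)
t=45: (idle)
t=46: (idle)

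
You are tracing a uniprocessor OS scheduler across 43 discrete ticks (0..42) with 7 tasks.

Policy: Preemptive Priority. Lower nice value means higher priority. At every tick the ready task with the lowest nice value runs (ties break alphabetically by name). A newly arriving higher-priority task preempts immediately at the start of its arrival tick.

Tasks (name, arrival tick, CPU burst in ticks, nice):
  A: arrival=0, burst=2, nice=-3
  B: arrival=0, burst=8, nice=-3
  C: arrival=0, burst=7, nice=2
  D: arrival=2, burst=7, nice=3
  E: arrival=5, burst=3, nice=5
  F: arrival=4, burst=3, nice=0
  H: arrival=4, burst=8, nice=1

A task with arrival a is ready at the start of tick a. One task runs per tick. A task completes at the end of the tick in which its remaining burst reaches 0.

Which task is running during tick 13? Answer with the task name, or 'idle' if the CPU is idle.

t=0: ready={A,B,C} → run A
t=1: ready={A,B,C} → run A
t=2: ready={B,C,D} → run B
t=3: ready={B,C,D} → run B
t=4: ready={B,C,D,F,H} → run B
t=5: ready={B,C,D,E,F,H} → run B
t=6: ready={B,C,D,E,F,H} → run B
t=7: ready={B,C,D,E,F,H} → run B
t=8: ready={B,C,D,E,F,H} → run B
t=9: ready={B,C,D,E,F,H} → run B
t=10: ready={C,D,E,F,H} → run F
t=11: ready={C,D,E,F,H} → run F
t=12: ready={C,D,E,F,H} → run F
t=13: ready={C,D,E,H} → run H
t=14: ready={C,D,E,H} → run H
t=15: ready={C,D,E,H} → run H
t=16: ready={C,D,E,H} → run H
t=17: ready={C,D,E,H} → run H
t=18: ready={C,D,E,H} → run H
t=19: ready={C,D,E,H} → run H
t=20: ready={C,D,E,H} → run H
t=21: ready={C,D,E} → run C
t=22: ready={C,D,E} → run C
t=23: ready={C,D,E} → run C
t=24: ready={C,D,E} → run C
t=25: ready={C,D,E} → run C
t=26: ready={C,D,E} → run C
t=27: ready={C,D,E} → run C
t=28: ready={D,E} → run D
t=29: ready={D,E} → run D
t=30: ready={D,E} → run D
t=31: ready={D,E} → run D
t=32: ready={D,E} → run D
t=33: ready={D,E} → run D
t=34: ready={D,E} → run D
t=35: ready={E} → run E
t=36: ready={E} → run E
t=37: ready={E} → run E
t=38: (idle)
t=39: (idle)
t=40: (idle)
t=41: (idle)
t=42: (idle)

running at tick 13 = H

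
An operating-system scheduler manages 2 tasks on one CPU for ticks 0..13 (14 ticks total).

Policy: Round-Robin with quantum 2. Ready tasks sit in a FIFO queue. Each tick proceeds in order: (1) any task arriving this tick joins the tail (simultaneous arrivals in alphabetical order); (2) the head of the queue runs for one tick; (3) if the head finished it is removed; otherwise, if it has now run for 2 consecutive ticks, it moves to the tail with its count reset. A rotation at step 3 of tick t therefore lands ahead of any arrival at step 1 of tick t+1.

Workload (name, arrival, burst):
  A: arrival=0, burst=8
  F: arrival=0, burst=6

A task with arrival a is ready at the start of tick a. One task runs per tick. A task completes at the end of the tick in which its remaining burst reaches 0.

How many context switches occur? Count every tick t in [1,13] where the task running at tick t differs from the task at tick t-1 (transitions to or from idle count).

t=0: queue=[A,F] q_used=0 → run A
t=1: queue=[A,F] q_used=1 → run A
t=2: queue=[F,A] q_used=0 → run F
t=3: queue=[F,A] q_used=1 → run F
t=4: queue=[A,F] q_used=0 → run A
t=5: queue=[A,F] q_used=1 → run A
t=6: queue=[F,A] q_used=0 → run F
t=7: queue=[F,A] q_used=1 → run F
t=8: queue=[A,F] q_used=0 → run A
t=9: queue=[A,F] q_used=1 → run A
t=10: queue=[F,A] q_used=0 → run F
t=11: queue=[F,A] q_used=1 → run F
t=12: queue=[A] q_used=0 → run A
t=13: queue=[A] q_used=1 → run A

context switches = 6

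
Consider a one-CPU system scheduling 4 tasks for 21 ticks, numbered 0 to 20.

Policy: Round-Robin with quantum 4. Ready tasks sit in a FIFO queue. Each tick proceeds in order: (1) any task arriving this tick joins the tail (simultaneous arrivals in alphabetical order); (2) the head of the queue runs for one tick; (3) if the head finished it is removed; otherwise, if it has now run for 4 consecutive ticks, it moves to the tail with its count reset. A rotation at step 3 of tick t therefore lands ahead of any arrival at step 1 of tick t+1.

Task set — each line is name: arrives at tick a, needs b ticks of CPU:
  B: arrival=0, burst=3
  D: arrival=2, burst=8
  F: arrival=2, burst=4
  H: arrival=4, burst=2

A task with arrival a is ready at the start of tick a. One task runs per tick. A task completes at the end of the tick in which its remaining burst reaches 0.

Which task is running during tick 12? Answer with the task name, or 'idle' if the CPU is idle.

running at tick 12 = H

t=0: queue=[B] q_used=0 → run B
t=1: queue=[B] q_used=1 → run B
t=2: queue=[B,D,F] q_used=2 → run B
t=3: queue=[D,F] q_used=0 → run D
t=4: queue=[D,F,H] q_used=1 → run D
t=5: queue=[D,F,H] q_used=2 → run D
t=6: queue=[D,F,H] q_used=3 → run D
t=7: queue=[F,H,D] q_used=0 → run F
t=8: queue=[F,H,D] q_used=1 → run F
t=9: queue=[F,H,D] q_used=2 → run F
t=10: queue=[F,H,D] q_used=3 → run F
t=11: queue=[H,D] q_used=0 → run H
t=12: queue=[H,D] q_used=1 → run H
t=13: queue=[D] q_used=0 → run D
t=14: queue=[D] q_used=1 → run D
t=15: queue=[D] q_used=2 → run D
t=16: queue=[D] q_used=3 → run D
t=17: (idle)
t=18: (idle)
t=19: (idle)
t=20: (idle)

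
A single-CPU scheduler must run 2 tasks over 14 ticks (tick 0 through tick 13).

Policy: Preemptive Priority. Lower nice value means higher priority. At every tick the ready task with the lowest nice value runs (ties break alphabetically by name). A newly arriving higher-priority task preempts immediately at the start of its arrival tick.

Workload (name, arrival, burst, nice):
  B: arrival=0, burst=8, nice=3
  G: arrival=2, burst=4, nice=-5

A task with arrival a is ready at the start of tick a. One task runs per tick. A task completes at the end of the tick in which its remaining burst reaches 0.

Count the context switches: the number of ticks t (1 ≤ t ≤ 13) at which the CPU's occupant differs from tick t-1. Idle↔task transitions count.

context switches = 3

t=0: ready={B} → run B
t=1: ready={B} → run B
t=2: ready={B,G} → run G
t=3: ready={B,G} → run G
t=4: ready={B,G} → run G
t=5: ready={B,G} → run G
t=6: ready={B} → run B
t=7: ready={B} → run B
t=8: ready={B} → run B
t=9: ready={B} → run B
t=10: ready={B} → run B
t=11: ready={B} → run B
t=12: (idle)
t=13: (idle)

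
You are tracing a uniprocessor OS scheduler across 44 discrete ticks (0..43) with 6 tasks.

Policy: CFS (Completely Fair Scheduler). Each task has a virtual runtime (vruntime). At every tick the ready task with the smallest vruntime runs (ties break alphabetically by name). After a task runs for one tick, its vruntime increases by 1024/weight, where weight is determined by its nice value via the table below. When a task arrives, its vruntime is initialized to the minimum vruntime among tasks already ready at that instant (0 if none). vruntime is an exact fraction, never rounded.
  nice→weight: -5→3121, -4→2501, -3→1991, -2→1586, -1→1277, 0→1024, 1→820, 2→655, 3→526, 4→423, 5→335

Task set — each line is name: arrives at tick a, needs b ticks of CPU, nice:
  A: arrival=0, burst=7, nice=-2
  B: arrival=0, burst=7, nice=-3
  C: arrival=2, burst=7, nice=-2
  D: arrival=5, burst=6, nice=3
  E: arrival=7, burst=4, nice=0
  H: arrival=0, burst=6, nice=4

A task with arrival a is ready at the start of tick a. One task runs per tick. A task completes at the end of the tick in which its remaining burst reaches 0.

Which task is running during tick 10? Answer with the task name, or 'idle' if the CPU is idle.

running at tick 10 = A

t=0: vr[A=0 B=0 H=0] → run A
t=1: vr[A=512/793 B=0 H=0] → run B
t=2: vr[A=512/793 B=1024/1991 C=0 H=0] → run C
t=3: vr[A=512/793 B=1024/1991 C=512/793 H=0] → run H
t=4: vr[A=512/793 B=1024/1991 C=512/793 H=1024/423] → run B
t=5: vr[A=512/793 B=2048/1991 C=512/793 D=512/793 H=1024/423] → run A
t=6: vr[A=1024/793 B=2048/1991 C=512/793 D=512/793 H=1024/423] → run C
t=7: vr[A=1024/793 B=2048/1991 C=1024/793 D=512/793 E=512/793 H=1024/423] → run D
t=8: vr[A=1024/793 B=2048/1991 C=1024/793 D=540672/208559 E=512/793 H=1024/423] → run E
t=9: vr[A=1024/793 B=2048/1991 C=1024/793 D=540672/208559 E=1305/793 H=1024/423] → run B
t=10: vr[A=1024/793 B=3072/1991 C=1024/793 D=540672/208559 E=1305/793 H=1024/423] → run A
t=11: vr[A=1536/793 B=3072/1991 C=1024/793 D=540672/208559 E=1305/793 H=1024/423] → run C
t=12: vr[A=1536/793 B=3072/1991 C=1536/793 D=540672/208559 E=1305/793 H=1024/423] → run B
t=13: vr[A=1536/793 B=4096/1991 C=1536/793 D=540672/208559 E=1305/793 H=1024/423] → run E
t=14: vr[A=1536/793 B=4096/1991 C=1536/793 D=540672/208559 E=2098/793 H=1024/423] → run A
t=15: vr[A=2048/793 B=4096/1991 C=1536/793 D=540672/208559 E=2098/793 H=1024/423] → run C
t=16: vr[A=2048/793 B=4096/1991 C=2048/793 D=540672/208559 E=2098/793 H=1024/423] → run B
t=17: vr[A=2048/793 B=5120/1991 C=2048/793 D=540672/208559 E=2098/793 H=1024/423] → run H
t=18: vr[A=2048/793 B=5120/1991 C=2048/793 D=540672/208559 E=2098/793 H=2048/423] → run B
t=19: vr[A=2048/793 B=6144/1991 C=2048/793 D=540672/208559 E=2098/793 H=2048/423] → run A
t=20: vr[A=2560/793 B=6144/1991 C=2048/793 D=540672/208559 E=2098/793 H=2048/423] → run C
t=21: vr[A=2560/793 B=6144/1991 C=2560/793 D=540672/208559 E=2098/793 H=2048/423] → run D
t=22: vr[A=2560/793 B=6144/1991 C=2560/793 D=946688/208559 E=2098/793 H=2048/423] → run E
t=23: vr[A=2560/793 B=6144/1991 C=2560/793 D=946688/208559 E=2891/793 H=2048/423] → run B
t=24: vr[A=2560/793 C=2560/793 D=946688/208559 E=2891/793 H=2048/423] → run A
t=25: vr[A=3072/793 C=2560/793 D=946688/208559 E=2891/793 H=2048/423] → run C
t=26: vr[A=3072/793 C=3072/793 D=946688/208559 E=2891/793 H=2048/423] → run E
t=27: vr[A=3072/793 C=3072/793 D=946688/208559 H=2048/423] → run A
t=28: vr[C=3072/793 D=946688/208559 H=2048/423] → run C
t=29: vr[D=946688/208559 H=2048/423] → run D
t=30: vr[D=1352704/208559 H=2048/423] → run H
t=31: vr[D=1352704/208559 H=1024/141] → run D
t=32: vr[D=1758720/208559 H=1024/141] → run H
t=33: vr[D=1758720/208559 H=4096/423] → run D
t=34: vr[D=2164736/208559 H=4096/423] → run H
t=35: vr[D=2164736/208559 H=5120/423] → run D
t=36: vr[H=5120/423] → run H
t=37: (idle)
t=38: (idle)
t=39: (idle)
t=40: (idle)
t=41: (idle)
t=42: (idle)
t=43: (idle)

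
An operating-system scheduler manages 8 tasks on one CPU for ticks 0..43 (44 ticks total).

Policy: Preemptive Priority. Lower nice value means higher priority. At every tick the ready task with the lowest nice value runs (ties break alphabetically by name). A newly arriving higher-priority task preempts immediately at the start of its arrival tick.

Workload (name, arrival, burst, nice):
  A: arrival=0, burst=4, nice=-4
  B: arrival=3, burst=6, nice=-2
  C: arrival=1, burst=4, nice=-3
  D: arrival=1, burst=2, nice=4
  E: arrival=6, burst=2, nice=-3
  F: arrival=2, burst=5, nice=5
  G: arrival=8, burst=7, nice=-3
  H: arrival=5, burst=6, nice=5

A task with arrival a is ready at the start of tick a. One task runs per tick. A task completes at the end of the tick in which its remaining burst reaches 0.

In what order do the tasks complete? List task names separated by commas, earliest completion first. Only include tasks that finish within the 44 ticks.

t=0: ready={A} → run A
t=1: ready={A,C,D} → run A
t=2: ready={A,C,D,F} → run A
t=3: ready={A,B,C,D,F} → run A
t=4: ready={B,C,D,F} → run C
t=5: ready={B,C,D,F,H} → run C
t=6: ready={B,C,D,E,F,H} → run C
t=7: ready={B,C,D,E,F,H} → run C
t=8: ready={B,D,E,F,G,H} → run E
t=9: ready={B,D,E,F,G,H} → run E
t=10: ready={B,D,F,G,H} → run G
t=11: ready={B,D,F,G,H} → run G
t=12: ready={B,D,F,G,H} → run G
t=13: ready={B,D,F,G,H} → run G
t=14: ready={B,D,F,G,H} → run G
t=15: ready={B,D,F,G,H} → run G
t=16: ready={B,D,F,G,H} → run G
t=17: ready={B,D,F,H} → run B
t=18: ready={B,D,F,H} → run B
t=19: ready={B,D,F,H} → run B
t=20: ready={B,D,F,H} → run B
t=21: ready={B,D,F,H} → run B
t=22: ready={B,D,F,H} → run B
t=23: ready={D,F,H} → run D
t=24: ready={D,F,H} → run D
t=25: ready={F,H} → run F
t=26: ready={F,H} → run F
t=27: ready={F,H} → run F
t=28: ready={F,H} → run F
t=29: ready={F,H} → run F
t=30: ready={H} → run H
t=31: ready={H} → run H
t=32: ready={H} → run H
t=33: ready={H} → run H
t=34: ready={H} → run H
t=35: ready={H} → run H
t=36: (idle)
t=37: (idle)
t=38: (idle)
t=39: (idle)
t=40: (idle)
t=41: (idle)
t=42: (idle)
t=43: (idle)

completion order = A, C, E, G, B, D, F, H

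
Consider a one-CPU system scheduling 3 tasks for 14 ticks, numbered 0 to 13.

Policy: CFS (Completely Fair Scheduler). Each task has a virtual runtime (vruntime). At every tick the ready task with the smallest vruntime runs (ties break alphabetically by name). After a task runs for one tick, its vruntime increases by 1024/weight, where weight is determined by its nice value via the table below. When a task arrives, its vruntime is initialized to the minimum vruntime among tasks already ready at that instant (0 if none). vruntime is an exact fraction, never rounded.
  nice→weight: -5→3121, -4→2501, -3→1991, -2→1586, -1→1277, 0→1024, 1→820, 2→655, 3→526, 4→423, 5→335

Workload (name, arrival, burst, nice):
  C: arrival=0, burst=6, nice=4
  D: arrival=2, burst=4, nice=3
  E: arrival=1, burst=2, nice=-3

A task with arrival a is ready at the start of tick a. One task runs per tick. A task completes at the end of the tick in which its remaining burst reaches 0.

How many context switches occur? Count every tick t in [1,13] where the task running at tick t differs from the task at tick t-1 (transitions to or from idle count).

context switches = 9

t=0: vr[C=0] → run C
t=1: vr[C=1024/423 E=1024/423] → run C
t=2: vr[C=2048/423 D=1024/423 E=1024/423] → run D
t=3: vr[C=2048/423 D=485888/111249 E=1024/423] → run E
t=4: vr[C=2048/423 D=485888/111249 E=2471936/842193] → run E
t=5: vr[C=2048/423 D=485888/111249] → run D
t=6: vr[C=2048/423 D=702464/111249] → run C
t=7: vr[C=1024/141 D=702464/111249] → run D
t=8: vr[C=1024/141 D=919040/111249] → run C
t=9: vr[C=4096/423 D=919040/111249] → run D
t=10: vr[C=4096/423] → run C
t=11: vr[C=5120/423] → run C
t=12: (idle)
t=13: (idle)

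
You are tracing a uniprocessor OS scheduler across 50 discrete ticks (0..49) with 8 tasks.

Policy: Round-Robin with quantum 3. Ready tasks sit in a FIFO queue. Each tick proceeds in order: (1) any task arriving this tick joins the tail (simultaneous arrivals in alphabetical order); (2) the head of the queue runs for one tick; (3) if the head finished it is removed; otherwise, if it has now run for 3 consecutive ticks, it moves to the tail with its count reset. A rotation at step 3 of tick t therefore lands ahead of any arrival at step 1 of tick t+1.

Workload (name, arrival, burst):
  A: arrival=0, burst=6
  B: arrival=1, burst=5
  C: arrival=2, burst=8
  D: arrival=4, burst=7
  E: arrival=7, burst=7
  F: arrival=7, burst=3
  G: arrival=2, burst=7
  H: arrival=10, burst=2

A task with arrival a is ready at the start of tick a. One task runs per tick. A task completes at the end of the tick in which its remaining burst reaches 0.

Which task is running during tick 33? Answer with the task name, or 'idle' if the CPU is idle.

t=0: queue=[A] q_used=0 → run A
t=1: queue=[A,B] q_used=1 → run A
t=2: queue=[A,B,C,G] q_used=2 → run A
t=3: queue=[B,C,G,A] q_used=0 → run B
t=4: queue=[B,C,G,A,D] q_used=1 → run B
t=5: queue=[B,C,G,A,D] q_used=2 → run B
t=6: queue=[C,G,A,D,B] q_used=0 → run C
t=7: queue=[C,G,A,D,B,E,F] q_used=1 → run C
t=8: queue=[C,G,A,D,B,E,F] q_used=2 → run C
t=9: queue=[G,A,D,B,E,F,C] q_used=0 → run G
t=10: queue=[G,A,D,B,E,F,C,H] q_used=1 → run G
t=11: queue=[G,A,D,B,E,F,C,H] q_used=2 → run G
t=12: queue=[A,D,B,E,F,C,H,G] q_used=0 → run A
t=13: queue=[A,D,B,E,F,C,H,G] q_used=1 → run A
t=14: queue=[A,D,B,E,F,C,H,G] q_used=2 → run A
t=15: queue=[D,B,E,F,C,H,G] q_used=0 → run D
t=16: queue=[D,B,E,F,C,H,G] q_used=1 → run D
t=17: queue=[D,B,E,F,C,H,G] q_used=2 → run D
t=18: queue=[B,E,F,C,H,G,D] q_used=0 → run B
t=19: queue=[B,E,F,C,H,G,D] q_used=1 → run B
t=20: queue=[E,F,C,H,G,D] q_used=0 → run E
t=21: queue=[E,F,C,H,G,D] q_used=1 → run E
t=22: queue=[E,F,C,H,G,D] q_used=2 → run E
t=23: queue=[F,C,H,G,D,E] q_used=0 → run F
t=24: queue=[F,C,H,G,D,E] q_used=1 → run F
t=25: queue=[F,C,H,G,D,E] q_used=2 → run F
t=26: queue=[C,H,G,D,E] q_used=0 → run C
t=27: queue=[C,H,G,D,E] q_used=1 → run C
t=28: queue=[C,H,G,D,E] q_used=2 → run C
t=29: queue=[H,G,D,E,C] q_used=0 → run H
t=30: queue=[H,G,D,E,C] q_used=1 → run H
t=31: queue=[G,D,E,C] q_used=0 → run G
t=32: queue=[G,D,E,C] q_used=1 → run G
t=33: queue=[G,D,E,C] q_used=2 → run G
t=34: queue=[D,E,C,G] q_used=0 → run D
t=35: queue=[D,E,C,G] q_used=1 → run D
t=36: queue=[D,E,C,G] q_used=2 → run D
t=37: queue=[E,C,G,D] q_used=0 → run E
t=38: queue=[E,C,G,D] q_used=1 → run E
t=39: queue=[E,C,G,D] q_used=2 → run E
t=40: queue=[C,G,D,E] q_used=0 → run C
t=41: queue=[C,G,D,E] q_used=1 → run C
t=42: queue=[G,D,E] q_used=0 → run G
t=43: queue=[D,E] q_used=0 → run D
t=44: queue=[E] q_used=0 → run E
t=45: (idle)
t=46: (idle)
t=47: (idle)
t=48: (idle)
t=49: (idle)

running at tick 33 = G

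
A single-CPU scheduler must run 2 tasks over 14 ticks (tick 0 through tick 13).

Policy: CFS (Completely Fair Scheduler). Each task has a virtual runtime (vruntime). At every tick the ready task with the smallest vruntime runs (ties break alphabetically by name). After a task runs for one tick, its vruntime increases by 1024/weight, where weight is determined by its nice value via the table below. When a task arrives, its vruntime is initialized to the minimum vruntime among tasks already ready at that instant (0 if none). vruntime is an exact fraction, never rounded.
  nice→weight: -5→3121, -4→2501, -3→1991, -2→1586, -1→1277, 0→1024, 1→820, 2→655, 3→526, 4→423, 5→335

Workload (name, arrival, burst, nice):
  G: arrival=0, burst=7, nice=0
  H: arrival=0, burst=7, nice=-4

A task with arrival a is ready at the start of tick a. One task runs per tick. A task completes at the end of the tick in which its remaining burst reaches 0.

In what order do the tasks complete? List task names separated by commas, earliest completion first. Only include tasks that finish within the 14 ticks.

t=0: vr[G=0 H=0] → run G
t=1: vr[G=1 H=0] → run H
t=2: vr[G=1 H=1024/2501] → run H
t=3: vr[G=1 H=2048/2501] → run H
t=4: vr[G=1 H=3072/2501] → run G
t=5: vr[G=2 H=3072/2501] → run H
t=6: vr[G=2 H=4096/2501] → run H
t=7: vr[G=2 H=5120/2501] → run G
t=8: vr[G=3 H=5120/2501] → run H
t=9: vr[G=3 H=6144/2501] → run H
t=10: vr[G=3] → run G
t=11: vr[G=4] → run G
t=12: vr[G=5] → run G
t=13: vr[G=6] → run G

completion order = H, G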